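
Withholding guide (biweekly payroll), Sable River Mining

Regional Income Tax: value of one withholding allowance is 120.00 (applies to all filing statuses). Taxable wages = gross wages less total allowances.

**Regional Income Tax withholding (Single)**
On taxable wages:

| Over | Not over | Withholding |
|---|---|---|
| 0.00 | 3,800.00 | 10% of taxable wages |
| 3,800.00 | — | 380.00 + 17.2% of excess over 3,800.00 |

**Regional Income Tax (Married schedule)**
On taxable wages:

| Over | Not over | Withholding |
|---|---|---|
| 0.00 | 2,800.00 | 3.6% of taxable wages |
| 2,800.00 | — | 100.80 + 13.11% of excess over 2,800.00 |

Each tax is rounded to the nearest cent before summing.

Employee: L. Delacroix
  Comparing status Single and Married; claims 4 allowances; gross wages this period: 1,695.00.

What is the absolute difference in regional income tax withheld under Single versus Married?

77.76

Regional Income Tax (Single): taxable = 1,695.00 − 4×120.00 = 1,215.00
  10% × 1,215.00 = 121.50
Regional Income Tax (Married): taxable = 1,695.00 − 4×120.00 = 1,215.00
  3.6% × 1,215.00 = 43.74
Difference: |121.50 − 43.74| = 77.76 (higher under Single)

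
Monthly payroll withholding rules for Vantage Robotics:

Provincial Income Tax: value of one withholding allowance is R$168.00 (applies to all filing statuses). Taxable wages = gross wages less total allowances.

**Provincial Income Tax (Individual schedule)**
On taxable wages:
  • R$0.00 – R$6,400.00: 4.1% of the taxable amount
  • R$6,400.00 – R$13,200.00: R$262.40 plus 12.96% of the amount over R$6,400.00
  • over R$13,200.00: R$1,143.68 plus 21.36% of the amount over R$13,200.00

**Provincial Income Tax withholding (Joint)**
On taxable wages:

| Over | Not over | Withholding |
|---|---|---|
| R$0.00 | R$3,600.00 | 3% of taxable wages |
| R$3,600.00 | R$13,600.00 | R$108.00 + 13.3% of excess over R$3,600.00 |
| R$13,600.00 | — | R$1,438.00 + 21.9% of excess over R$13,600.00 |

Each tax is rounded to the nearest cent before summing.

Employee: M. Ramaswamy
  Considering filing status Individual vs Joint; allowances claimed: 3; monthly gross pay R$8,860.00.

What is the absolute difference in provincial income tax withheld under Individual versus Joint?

Provincial Income Tax (Individual): taxable = R$8,860.00 − 3×R$168.00 = R$8,356.00
  R$262.40 + 12.96% × (R$8,356.00 − R$6,400.00) = R$262.40 + 12.96% × R$1,956.00 = R$515.90
Provincial Income Tax (Joint): taxable = R$8,860.00 − 3×R$168.00 = R$8,356.00
  R$108.00 + 13.3% × (R$8,356.00 − R$3,600.00) = R$108.00 + 13.3% × R$4,756.00 = R$740.55
Difference: |R$515.90 − R$740.55| = R$224.65 (higher under Joint)

R$224.65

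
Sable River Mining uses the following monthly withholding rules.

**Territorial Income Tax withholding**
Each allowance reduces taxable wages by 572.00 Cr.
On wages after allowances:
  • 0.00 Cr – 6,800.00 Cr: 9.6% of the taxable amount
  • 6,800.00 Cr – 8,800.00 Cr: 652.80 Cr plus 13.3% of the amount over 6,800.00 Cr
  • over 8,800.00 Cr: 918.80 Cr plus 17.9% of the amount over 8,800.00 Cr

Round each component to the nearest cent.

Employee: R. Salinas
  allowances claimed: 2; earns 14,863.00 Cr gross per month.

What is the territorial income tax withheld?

Territorial Income Tax: taxable = 14,863.00 Cr − 2×572.00 Cr = 13,719.00 Cr
  918.80 Cr + 17.9% × (13,719.00 Cr − 8,800.00 Cr) = 918.80 Cr + 17.9% × 4,919.00 Cr = 1,799.30 Cr

1,799.30 Cr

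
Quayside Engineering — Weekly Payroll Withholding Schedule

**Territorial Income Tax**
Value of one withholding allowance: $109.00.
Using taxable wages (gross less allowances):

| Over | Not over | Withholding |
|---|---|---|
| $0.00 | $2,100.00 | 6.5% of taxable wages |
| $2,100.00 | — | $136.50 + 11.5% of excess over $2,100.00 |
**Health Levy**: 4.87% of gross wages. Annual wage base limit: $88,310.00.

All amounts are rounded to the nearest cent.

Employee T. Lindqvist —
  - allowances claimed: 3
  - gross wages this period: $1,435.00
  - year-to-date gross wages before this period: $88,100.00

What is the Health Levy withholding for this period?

$10.23

Health Levy: cap $88,310.00 − YTD $88,100.00 = $210.00 subject; 4.87% × $210.00 = $10.23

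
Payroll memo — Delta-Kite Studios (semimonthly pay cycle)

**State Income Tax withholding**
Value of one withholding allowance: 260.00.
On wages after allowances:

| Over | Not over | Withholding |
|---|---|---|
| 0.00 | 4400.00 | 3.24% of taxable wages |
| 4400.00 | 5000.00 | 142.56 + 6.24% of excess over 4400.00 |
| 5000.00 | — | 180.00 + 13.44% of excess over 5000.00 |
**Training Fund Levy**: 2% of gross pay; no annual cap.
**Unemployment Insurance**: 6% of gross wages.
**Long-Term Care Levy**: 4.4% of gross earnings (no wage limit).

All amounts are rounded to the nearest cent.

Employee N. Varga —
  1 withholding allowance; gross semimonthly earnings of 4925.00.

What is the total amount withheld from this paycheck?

State Income Tax: taxable = 4925.00 − 1×260.00 = 4665.00
  142.56 + 6.24% × (4665.00 − 4400.00) = 142.56 + 6.24% × 265.00 = 159.10
Training Fund Levy: 2% × 4925.00 = 98.50
Unemployment Insurance: 6% × 4925.00 = 295.50
Long-Term Care Levy: 4.4% × 4925.00 = 216.70
Total: 159.10 + 98.50 + 295.50 + 216.70 = 769.80

769.80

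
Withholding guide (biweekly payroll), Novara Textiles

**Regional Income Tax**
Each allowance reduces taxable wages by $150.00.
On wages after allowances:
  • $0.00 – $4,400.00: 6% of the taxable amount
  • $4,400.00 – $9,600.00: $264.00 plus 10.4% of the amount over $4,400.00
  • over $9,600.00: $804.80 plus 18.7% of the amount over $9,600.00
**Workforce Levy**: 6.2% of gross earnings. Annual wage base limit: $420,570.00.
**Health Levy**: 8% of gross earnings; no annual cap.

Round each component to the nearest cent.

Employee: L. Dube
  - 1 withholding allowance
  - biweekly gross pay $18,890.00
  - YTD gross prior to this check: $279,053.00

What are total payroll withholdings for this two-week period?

$5,196.36

Regional Income Tax: taxable = $18,890.00 − 1×$150.00 = $18,740.00
  $804.80 + 18.7% × ($18,740.00 − $9,600.00) = $804.80 + 18.7% × $9,140.00 = $2,513.98
Workforce Levy: 6.2% × $18,890.00 = $1,171.18
Health Levy: 8% × $18,890.00 = $1,511.20
Total: $2,513.98 + $1,171.18 + $1,511.20 = $5,196.36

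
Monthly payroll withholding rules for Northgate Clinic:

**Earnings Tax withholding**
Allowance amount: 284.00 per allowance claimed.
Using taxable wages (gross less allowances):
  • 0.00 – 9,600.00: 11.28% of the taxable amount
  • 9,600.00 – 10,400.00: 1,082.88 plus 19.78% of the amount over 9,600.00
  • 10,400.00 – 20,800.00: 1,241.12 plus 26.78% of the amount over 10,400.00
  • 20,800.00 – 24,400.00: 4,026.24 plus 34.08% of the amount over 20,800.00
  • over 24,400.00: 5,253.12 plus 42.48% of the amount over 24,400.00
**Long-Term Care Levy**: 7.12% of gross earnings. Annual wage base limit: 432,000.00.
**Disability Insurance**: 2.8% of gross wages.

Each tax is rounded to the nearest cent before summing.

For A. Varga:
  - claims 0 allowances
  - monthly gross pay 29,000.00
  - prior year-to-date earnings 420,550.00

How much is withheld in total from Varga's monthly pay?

8,834.44

Earnings Tax: taxable = 29,000.00
  5,253.12 + 42.48% × (29,000.00 − 24,400.00) = 5,253.12 + 42.48% × 4,600.00 = 7,207.20
Long-Term Care Levy: cap 432,000.00 − YTD 420,550.00 = 11,450.00 subject; 7.12% × 11,450.00 = 815.24
Disability Insurance: 2.8% × 29,000.00 = 812.00
Total: 7,207.20 + 815.24 + 812.00 = 8,834.44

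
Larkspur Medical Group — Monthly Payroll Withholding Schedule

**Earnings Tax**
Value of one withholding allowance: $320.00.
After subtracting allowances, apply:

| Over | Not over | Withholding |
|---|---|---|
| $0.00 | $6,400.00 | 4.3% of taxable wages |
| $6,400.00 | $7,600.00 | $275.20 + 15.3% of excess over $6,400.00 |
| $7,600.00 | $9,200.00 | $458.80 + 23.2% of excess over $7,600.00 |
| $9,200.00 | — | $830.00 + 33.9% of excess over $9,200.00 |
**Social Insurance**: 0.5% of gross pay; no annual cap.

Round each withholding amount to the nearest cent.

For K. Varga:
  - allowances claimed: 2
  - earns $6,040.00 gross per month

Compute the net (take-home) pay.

Earnings Tax: taxable = $6,040.00 − 2×$320.00 = $5,400.00
  4.3% × $5,400.00 = $232.20
Social Insurance: 0.5% × $6,040.00 = $30.20
Total withheld: $232.20 + $30.20 = $262.40
Net pay: $6,040.00 − $262.40 = $5,777.60

$5,777.60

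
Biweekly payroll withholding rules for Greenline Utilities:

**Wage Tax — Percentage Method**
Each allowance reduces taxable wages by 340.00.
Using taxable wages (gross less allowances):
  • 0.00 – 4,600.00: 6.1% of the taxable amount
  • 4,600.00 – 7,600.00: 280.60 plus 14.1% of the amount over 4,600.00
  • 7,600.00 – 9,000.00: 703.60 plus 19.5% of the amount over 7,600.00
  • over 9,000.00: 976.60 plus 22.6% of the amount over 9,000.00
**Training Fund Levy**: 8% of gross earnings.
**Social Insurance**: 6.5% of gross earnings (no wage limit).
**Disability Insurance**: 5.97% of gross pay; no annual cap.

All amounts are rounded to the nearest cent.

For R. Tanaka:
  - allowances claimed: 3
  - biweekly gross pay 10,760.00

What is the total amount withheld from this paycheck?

3,346.41

Wage Tax: taxable = 10,760.00 − 3×340.00 = 9,740.00
  976.60 + 22.6% × (9,740.00 − 9,000.00) = 976.60 + 22.6% × 740.00 = 1,143.84
Training Fund Levy: 8% × 10,760.00 = 860.80
Social Insurance: 6.5% × 10,760.00 = 699.40
Disability Insurance: 5.97% × 10,760.00 = 642.37
Total: 1,143.84 + 860.80 + 699.40 + 642.37 = 3,346.41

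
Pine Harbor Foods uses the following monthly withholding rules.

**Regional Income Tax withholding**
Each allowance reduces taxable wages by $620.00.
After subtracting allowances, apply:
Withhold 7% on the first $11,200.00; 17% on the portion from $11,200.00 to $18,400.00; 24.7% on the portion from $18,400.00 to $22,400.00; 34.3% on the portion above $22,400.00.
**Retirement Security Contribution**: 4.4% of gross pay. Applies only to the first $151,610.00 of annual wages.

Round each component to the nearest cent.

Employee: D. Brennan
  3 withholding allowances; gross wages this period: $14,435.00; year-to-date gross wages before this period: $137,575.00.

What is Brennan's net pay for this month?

$12,799.71

Regional Income Tax: taxable = $14,435.00 − 3×$620.00 = $12,575.00
  $784.00 + 17% × ($12,575.00 − $11,200.00) = $784.00 + 17% × $1,375.00 = $1,017.75
Retirement Security Contribution: cap $151,610.00 − YTD $137,575.00 = $14,035.00 subject; 4.4% × $14,035.00 = $617.54
Total withheld: $1,017.75 + $617.54 = $1,635.29
Net pay: $14,435.00 − $1,635.29 = $12,799.71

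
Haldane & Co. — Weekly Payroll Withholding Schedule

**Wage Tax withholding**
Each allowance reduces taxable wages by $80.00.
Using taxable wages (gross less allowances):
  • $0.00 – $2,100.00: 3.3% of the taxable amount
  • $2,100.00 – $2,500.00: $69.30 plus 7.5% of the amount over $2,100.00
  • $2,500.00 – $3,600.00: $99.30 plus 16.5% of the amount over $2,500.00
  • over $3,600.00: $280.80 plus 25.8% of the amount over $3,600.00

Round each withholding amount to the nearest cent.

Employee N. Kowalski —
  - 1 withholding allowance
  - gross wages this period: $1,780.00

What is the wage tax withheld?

Wage Tax: taxable = $1,780.00 − 1×$80.00 = $1,700.00
  3.3% × $1,700.00 = $56.10

$56.10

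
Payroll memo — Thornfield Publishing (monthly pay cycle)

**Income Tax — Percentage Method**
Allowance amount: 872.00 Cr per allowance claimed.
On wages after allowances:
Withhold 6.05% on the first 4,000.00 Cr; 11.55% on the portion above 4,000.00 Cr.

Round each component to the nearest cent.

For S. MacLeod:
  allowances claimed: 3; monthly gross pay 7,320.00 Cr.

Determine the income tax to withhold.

323.31 Cr

Income Tax: taxable = 7,320.00 Cr − 3×872.00 Cr = 4,704.00 Cr
  242.00 Cr + 11.55% × (4,704.00 Cr − 4,000.00 Cr) = 242.00 Cr + 11.55% × 704.00 Cr = 323.31 Cr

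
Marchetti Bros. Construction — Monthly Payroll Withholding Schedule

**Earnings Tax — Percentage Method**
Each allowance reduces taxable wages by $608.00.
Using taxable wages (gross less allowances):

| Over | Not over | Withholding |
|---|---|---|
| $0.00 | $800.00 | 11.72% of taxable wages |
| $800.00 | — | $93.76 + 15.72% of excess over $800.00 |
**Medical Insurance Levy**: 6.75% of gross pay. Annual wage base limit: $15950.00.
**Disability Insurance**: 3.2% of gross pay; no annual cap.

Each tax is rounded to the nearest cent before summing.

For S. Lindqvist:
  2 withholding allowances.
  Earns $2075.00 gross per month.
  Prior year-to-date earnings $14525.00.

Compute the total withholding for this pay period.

$265.62

Earnings Tax: taxable = $2075.00 − 2×$608.00 = $859.00
  $93.76 + 15.72% × ($859.00 − $800.00) = $93.76 + 15.72% × $59.00 = $103.03
Medical Insurance Levy: cap $15950.00 − YTD $14525.00 = $1425.00 subject; 6.75% × $1425.00 = $96.19
Disability Insurance: 3.2% × $2075.00 = $66.40
Total: $103.03 + $96.19 + $66.40 = $265.62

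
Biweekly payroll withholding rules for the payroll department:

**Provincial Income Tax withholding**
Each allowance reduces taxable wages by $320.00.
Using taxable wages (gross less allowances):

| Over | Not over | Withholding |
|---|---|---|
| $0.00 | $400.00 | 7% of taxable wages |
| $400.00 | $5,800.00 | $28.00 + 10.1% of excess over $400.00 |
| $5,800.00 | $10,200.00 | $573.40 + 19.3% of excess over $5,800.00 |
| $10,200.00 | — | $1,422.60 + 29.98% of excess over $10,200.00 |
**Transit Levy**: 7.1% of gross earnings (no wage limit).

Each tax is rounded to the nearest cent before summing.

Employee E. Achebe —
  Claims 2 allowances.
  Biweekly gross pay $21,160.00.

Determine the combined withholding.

Provincial Income Tax: taxable = $21,160.00 − 2×$320.00 = $20,520.00
  $1,422.60 + 29.98% × ($20,520.00 − $10,200.00) = $1,422.60 + 29.98% × $10,320.00 = $4,516.54
Transit Levy: 7.1% × $21,160.00 = $1,502.36
Total: $4,516.54 + $1,502.36 = $6,018.90

$6,018.90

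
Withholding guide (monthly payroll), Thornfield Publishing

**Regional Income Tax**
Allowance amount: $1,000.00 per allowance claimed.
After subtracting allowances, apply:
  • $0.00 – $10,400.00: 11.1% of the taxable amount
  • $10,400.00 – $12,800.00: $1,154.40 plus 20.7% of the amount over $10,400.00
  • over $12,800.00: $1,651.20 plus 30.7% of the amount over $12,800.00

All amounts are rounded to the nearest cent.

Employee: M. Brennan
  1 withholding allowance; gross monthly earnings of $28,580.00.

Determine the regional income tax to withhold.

$6,188.66

Regional Income Tax: taxable = $28,580.00 − 1×$1,000.00 = $27,580.00
  $1,651.20 + 30.7% × ($27,580.00 − $12,800.00) = $1,651.20 + 30.7% × $14,780.00 = $6,188.66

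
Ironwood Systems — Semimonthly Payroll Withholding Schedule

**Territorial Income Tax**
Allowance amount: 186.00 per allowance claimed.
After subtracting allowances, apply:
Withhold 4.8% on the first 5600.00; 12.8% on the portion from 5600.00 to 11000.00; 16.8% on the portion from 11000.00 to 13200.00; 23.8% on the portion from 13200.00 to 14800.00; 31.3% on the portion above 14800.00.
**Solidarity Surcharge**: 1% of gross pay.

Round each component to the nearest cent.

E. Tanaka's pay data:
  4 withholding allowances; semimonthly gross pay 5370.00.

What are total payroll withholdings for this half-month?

Territorial Income Tax: taxable = 5370.00 − 4×186.00 = 4626.00
  4.8% × 4626.00 = 222.05
Solidarity Surcharge: 1% × 5370.00 = 53.70
Total: 222.05 + 53.70 = 275.75

275.75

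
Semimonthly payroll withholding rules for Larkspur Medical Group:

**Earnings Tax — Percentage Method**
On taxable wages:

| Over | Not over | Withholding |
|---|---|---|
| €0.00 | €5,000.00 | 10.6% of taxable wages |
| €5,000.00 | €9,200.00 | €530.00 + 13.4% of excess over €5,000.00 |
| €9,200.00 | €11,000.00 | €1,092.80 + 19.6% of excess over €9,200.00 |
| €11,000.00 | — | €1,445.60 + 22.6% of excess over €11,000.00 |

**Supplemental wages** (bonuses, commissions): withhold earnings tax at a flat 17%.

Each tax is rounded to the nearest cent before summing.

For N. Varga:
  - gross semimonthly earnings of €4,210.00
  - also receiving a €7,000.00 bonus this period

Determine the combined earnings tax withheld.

€1,636.26

Earnings Tax: taxable = €4,210.00
  10.6% × €4,210.00 = €446.26
Supplemental (17% flat on bonus): 17% × €7,000.00 = €1,190.00
Total earnings tax: €446.26 + €1,190.00 = €1,636.26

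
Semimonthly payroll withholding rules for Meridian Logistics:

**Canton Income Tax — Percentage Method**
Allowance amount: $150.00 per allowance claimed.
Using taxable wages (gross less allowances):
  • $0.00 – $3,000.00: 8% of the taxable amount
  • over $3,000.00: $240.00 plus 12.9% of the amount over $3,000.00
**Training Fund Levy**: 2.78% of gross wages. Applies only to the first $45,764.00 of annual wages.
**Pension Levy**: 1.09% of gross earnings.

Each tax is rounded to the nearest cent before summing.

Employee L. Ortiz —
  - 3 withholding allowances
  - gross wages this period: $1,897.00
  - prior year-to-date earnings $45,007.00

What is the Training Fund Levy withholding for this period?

$21.04

Training Fund Levy: cap $45,764.00 − YTD $45,007.00 = $757.00 subject; 2.78% × $757.00 = $21.04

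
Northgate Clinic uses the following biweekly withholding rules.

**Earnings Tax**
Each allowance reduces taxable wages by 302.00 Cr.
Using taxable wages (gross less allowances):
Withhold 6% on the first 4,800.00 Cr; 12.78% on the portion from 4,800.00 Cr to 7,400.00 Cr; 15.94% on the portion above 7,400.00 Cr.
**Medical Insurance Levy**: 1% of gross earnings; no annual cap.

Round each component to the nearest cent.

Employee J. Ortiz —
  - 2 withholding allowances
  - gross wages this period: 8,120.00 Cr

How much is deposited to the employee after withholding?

7,400.03 Cr

Earnings Tax: taxable = 8,120.00 Cr − 2×302.00 Cr = 7,516.00 Cr
  620.28 Cr + 15.94% × (7,516.00 Cr − 7,400.00 Cr) = 620.28 Cr + 15.94% × 116.00 Cr = 638.77 Cr
Medical Insurance Levy: 1% × 8,120.00 Cr = 81.20 Cr
Total withheld: 638.77 Cr + 81.20 Cr = 719.97 Cr
Net pay: 8,120.00 Cr − 719.97 Cr = 7,400.03 Cr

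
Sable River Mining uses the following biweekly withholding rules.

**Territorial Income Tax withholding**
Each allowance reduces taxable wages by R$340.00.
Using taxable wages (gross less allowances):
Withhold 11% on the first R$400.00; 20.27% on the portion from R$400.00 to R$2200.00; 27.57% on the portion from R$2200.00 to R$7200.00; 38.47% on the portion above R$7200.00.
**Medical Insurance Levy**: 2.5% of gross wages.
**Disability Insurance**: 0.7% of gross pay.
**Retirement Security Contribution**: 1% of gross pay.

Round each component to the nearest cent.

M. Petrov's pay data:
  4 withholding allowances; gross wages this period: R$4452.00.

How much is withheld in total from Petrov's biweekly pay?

R$841.76

Territorial Income Tax: taxable = R$4452.00 − 4×R$340.00 = R$3092.00
  R$408.86 + 27.57% × (R$3092.00 − R$2200.00) = R$408.86 + 27.57% × R$892.00 = R$654.78
Medical Insurance Levy: 2.5% × R$4452.00 = R$111.30
Disability Insurance: 0.7% × R$4452.00 = R$31.16
Retirement Security Contribution: 1% × R$4452.00 = R$44.52
Total: R$654.78 + R$111.30 + R$31.16 + R$44.52 = R$841.76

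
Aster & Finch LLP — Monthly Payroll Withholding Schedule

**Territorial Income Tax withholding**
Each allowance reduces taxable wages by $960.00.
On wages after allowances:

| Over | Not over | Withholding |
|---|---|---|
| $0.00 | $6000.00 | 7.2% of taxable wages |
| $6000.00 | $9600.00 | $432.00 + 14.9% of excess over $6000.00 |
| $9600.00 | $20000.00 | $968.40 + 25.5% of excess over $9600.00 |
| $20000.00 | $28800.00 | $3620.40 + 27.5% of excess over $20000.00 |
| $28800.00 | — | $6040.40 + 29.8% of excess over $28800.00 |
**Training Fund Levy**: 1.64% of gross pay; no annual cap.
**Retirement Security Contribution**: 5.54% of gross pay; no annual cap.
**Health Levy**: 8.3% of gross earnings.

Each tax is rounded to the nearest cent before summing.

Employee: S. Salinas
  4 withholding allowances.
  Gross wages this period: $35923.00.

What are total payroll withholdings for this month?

$12579.61

Territorial Income Tax: taxable = $35923.00 − 4×$960.00 = $32083.00
  $6040.40 + 29.8% × ($32083.00 − $28800.00) = $6040.40 + 29.8% × $3283.00 = $7018.73
Training Fund Levy: 1.64% × $35923.00 = $589.14
Retirement Security Contribution: 5.54% × $35923.00 = $1990.13
Health Levy: 8.3% × $35923.00 = $2981.61
Total: $7018.73 + $589.14 + $1990.13 + $2981.61 = $12579.61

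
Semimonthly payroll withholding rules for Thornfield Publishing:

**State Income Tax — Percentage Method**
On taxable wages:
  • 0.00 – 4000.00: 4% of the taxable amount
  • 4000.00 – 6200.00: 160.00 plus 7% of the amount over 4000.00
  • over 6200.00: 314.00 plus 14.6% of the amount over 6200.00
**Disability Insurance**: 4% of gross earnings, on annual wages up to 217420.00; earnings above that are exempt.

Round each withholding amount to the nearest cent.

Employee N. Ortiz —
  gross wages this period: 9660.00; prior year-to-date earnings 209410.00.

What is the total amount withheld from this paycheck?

State Income Tax: taxable = 9660.00
  314.00 + 14.6% × (9660.00 − 6200.00) = 314.00 + 14.6% × 3460.00 = 819.16
Disability Insurance: cap 217420.00 − YTD 209410.00 = 8010.00 subject; 4% × 8010.00 = 320.40
Total: 819.16 + 320.40 = 1139.56

1139.56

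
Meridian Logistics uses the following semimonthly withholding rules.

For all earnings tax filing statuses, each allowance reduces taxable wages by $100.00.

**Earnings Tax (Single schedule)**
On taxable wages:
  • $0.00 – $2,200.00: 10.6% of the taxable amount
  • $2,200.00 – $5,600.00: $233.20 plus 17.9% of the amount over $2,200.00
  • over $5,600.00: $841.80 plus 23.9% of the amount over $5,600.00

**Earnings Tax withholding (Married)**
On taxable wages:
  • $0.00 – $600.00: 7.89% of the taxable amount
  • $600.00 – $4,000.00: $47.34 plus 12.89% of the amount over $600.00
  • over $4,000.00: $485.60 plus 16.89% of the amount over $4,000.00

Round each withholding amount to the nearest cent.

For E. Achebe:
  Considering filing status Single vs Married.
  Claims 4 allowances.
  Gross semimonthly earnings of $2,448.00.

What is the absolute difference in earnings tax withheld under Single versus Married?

Earnings Tax (Single): taxable = $2,448.00 − 4×$100.00 = $2,048.00
  10.6% × $2,048.00 = $217.09
Earnings Tax (Married): taxable = $2,448.00 − 4×$100.00 = $2,048.00
  $47.34 + 12.89% × ($2,048.00 − $600.00) = $47.34 + 12.89% × $1,448.00 = $233.99
Difference: |$217.09 − $233.99| = $16.90 (higher under Married)

$16.90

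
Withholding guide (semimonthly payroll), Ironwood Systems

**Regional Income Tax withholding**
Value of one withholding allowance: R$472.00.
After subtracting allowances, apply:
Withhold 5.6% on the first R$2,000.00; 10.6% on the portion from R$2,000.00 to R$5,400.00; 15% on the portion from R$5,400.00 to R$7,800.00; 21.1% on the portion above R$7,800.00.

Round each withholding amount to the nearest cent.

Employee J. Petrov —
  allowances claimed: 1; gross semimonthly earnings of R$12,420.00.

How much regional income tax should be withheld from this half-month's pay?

Regional Income Tax: taxable = R$12,420.00 − 1×R$472.00 = R$11,948.00
  R$832.40 + 21.1% × (R$11,948.00 − R$7,800.00) = R$832.40 + 21.1% × R$4,148.00 = R$1,707.63

R$1,707.63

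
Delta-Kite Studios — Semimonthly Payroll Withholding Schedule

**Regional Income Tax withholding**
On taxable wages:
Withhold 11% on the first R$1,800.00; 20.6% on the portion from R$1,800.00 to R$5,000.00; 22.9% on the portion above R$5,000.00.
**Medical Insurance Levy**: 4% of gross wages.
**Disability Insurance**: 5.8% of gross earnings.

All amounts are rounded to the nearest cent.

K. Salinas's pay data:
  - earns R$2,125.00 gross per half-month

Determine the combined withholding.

Regional Income Tax: taxable = R$2,125.00
  R$198.00 + 20.6% × (R$2,125.00 − R$1,800.00) = R$198.00 + 20.6% × R$325.00 = R$264.95
Medical Insurance Levy: 4% × R$2,125.00 = R$85.00
Disability Insurance: 5.8% × R$2,125.00 = R$123.25
Total: R$264.95 + R$85.00 + R$123.25 = R$473.20

R$473.20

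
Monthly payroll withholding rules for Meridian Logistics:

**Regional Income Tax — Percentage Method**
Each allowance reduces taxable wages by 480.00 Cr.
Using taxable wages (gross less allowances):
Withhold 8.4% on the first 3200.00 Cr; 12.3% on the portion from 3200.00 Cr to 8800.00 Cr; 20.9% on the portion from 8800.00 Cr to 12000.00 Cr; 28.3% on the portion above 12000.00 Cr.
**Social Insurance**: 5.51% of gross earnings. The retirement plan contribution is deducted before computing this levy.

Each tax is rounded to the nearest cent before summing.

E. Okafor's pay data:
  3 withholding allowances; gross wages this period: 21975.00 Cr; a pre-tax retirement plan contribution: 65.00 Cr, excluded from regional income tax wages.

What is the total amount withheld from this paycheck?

Regional Income Tax: taxable = 21975.00 Cr − 65.00 Cr − 3×480.00 Cr = 20470.00 Cr
  1626.40 Cr + 28.3% × (20470.00 Cr − 12000.00 Cr) = 1626.40 Cr + 28.3% × 8470.00 Cr = 4023.41 Cr
Social Insurance: 5.51% × 21910.00 Cr = 1207.24 Cr
Total: 4023.41 Cr + 1207.24 Cr = 5230.65 Cr

5230.65 Cr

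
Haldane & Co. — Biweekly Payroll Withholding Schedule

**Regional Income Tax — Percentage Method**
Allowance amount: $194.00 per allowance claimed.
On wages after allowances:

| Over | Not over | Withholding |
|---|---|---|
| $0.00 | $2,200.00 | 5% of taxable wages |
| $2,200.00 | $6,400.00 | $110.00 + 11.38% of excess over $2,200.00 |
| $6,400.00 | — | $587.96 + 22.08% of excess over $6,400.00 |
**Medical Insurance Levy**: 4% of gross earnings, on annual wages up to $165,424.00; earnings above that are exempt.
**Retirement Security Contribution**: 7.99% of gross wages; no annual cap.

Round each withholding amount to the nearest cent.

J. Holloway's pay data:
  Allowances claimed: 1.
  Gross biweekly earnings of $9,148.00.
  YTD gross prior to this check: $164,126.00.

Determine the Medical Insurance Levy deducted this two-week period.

Medical Insurance Levy: cap $165,424.00 − YTD $164,126.00 = $1,298.00 subject; 4% × $1,298.00 = $51.92

$51.92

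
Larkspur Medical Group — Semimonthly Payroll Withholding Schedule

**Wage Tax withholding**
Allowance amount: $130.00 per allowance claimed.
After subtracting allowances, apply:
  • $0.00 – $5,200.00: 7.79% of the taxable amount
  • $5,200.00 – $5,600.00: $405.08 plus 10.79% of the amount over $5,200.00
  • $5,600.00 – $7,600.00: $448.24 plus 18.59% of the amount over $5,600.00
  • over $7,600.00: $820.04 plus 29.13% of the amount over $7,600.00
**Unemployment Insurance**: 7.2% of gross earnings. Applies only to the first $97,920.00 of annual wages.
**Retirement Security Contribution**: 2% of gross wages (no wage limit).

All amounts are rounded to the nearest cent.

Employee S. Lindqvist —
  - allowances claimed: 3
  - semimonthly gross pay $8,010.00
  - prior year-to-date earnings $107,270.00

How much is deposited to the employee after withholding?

$7,023.93

Wage Tax: taxable = $8,010.00 − 3×$130.00 = $7,620.00
  $820.04 + 29.13% × ($7,620.00 − $7,600.00) = $820.04 + 29.13% × $20.00 = $825.87
Unemployment Insurance: YTD $107,270.00 ≥ cap $97,920.00 → $0.00
Retirement Security Contribution: 2% × $8,010.00 = $160.20
Total withheld: $825.87 + $0.00 + $160.20 = $986.07
Net pay: $8,010.00 − $986.07 = $7,023.93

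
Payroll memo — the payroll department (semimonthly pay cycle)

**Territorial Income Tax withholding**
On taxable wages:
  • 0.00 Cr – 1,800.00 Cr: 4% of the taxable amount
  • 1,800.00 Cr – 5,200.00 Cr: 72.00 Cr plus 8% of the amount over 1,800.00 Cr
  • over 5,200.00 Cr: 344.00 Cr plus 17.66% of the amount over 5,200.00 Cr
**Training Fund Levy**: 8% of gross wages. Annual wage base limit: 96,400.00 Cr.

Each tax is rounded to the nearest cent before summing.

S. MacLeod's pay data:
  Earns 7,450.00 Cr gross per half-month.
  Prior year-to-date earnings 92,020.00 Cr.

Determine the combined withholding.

1,091.75 Cr

Territorial Income Tax: taxable = 7,450.00 Cr
  344.00 Cr + 17.66% × (7,450.00 Cr − 5,200.00 Cr) = 344.00 Cr + 17.66% × 2,250.00 Cr = 741.35 Cr
Training Fund Levy: cap 96,400.00 Cr − YTD 92,020.00 Cr = 4,380.00 Cr subject; 8% × 4,380.00 Cr = 350.40 Cr
Total: 741.35 Cr + 350.40 Cr = 1,091.75 Cr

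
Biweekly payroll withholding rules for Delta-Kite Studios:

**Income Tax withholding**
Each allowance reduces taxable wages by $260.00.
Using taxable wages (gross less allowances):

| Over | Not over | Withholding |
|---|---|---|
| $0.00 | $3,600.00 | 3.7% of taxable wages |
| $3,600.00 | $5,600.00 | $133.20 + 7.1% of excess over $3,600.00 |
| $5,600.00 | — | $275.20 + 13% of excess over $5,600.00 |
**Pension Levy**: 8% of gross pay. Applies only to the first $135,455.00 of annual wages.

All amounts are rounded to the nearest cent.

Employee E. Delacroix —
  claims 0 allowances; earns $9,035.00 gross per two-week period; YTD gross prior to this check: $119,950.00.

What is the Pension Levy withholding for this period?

$722.80

Pension Levy: 8% × $9,035.00 = $722.80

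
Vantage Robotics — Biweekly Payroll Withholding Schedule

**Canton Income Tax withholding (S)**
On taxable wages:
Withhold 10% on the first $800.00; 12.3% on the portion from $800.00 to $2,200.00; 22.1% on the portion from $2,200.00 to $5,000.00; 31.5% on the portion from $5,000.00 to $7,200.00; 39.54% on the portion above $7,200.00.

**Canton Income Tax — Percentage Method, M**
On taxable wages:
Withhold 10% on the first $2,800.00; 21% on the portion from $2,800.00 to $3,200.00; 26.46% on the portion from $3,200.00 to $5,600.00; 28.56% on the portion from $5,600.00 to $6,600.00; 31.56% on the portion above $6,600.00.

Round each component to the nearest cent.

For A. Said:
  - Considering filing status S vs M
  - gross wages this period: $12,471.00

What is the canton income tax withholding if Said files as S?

$3,648.15

Canton Income Tax (S): taxable = $12,471.00
  $1,564.00 + 39.54% × ($12,471.00 − $7,200.00) = $1,564.00 + 39.54% × $5,271.00 = $3,648.15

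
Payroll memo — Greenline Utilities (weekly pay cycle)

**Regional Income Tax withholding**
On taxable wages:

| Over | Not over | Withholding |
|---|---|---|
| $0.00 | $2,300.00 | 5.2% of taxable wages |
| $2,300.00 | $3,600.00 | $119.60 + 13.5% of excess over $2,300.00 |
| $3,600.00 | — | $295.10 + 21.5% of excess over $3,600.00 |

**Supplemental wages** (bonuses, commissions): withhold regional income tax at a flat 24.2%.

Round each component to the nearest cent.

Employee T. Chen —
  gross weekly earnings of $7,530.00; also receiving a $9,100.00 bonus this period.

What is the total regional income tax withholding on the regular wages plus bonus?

$3,342.25

Regional Income Tax: taxable = $7,530.00
  $295.10 + 21.5% × ($7,530.00 − $3,600.00) = $295.10 + 21.5% × $3,930.00 = $1,140.05
Supplemental (24.2% flat on bonus): 24.2% × $9,100.00 = $2,202.20
Total regional income tax: $1,140.05 + $2,202.20 = $3,342.25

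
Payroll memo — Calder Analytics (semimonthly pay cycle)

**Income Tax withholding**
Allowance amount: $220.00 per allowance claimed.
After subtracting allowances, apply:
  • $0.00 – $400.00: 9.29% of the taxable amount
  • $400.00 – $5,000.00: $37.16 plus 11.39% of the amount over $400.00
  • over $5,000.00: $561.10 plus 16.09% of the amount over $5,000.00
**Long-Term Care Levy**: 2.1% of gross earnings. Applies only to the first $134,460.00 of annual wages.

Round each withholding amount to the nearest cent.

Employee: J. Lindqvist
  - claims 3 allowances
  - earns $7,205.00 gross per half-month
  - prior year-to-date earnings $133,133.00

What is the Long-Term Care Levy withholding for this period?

$27.87

Long-Term Care Levy: cap $134,460.00 − YTD $133,133.00 = $1,327.00 subject; 2.1% × $1,327.00 = $27.87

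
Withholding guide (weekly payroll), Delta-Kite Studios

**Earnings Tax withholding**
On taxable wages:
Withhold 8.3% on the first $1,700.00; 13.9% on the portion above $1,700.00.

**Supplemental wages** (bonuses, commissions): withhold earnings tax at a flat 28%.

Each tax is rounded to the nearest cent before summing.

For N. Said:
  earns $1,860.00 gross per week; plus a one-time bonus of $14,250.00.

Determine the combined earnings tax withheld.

Earnings Tax: taxable = $1,860.00
  $141.10 + 13.9% × ($1,860.00 − $1,700.00) = $141.10 + 13.9% × $160.00 = $163.34
Supplemental (28% flat on bonus): 28% × $14,250.00 = $3,990.00
Total earnings tax: $163.34 + $3,990.00 = $4,153.34

$4,153.34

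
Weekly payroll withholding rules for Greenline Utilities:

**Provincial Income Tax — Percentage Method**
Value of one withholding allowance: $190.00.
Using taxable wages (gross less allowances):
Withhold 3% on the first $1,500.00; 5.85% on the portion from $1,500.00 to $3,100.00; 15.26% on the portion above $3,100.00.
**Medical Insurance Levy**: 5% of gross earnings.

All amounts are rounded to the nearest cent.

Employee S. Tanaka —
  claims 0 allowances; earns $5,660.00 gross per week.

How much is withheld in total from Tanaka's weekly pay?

$812.26

Provincial Income Tax: taxable = $5,660.00
  $138.60 + 15.26% × ($5,660.00 − $3,100.00) = $138.60 + 15.26% × $2,560.00 = $529.26
Medical Insurance Levy: 5% × $5,660.00 = $283.00
Total: $529.26 + $283.00 = $812.26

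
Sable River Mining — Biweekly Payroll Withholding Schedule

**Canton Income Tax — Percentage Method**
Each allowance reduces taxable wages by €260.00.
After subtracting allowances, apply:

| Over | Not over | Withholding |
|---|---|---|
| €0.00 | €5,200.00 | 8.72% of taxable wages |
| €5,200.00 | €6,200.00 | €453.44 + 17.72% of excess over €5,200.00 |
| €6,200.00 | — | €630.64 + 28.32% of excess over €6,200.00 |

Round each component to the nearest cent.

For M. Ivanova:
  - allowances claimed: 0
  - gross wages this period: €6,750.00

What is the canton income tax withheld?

€786.40

Canton Income Tax: taxable = €6,750.00
  €630.64 + 28.32% × (€6,750.00 − €6,200.00) = €630.64 + 28.32% × €550.00 = €786.40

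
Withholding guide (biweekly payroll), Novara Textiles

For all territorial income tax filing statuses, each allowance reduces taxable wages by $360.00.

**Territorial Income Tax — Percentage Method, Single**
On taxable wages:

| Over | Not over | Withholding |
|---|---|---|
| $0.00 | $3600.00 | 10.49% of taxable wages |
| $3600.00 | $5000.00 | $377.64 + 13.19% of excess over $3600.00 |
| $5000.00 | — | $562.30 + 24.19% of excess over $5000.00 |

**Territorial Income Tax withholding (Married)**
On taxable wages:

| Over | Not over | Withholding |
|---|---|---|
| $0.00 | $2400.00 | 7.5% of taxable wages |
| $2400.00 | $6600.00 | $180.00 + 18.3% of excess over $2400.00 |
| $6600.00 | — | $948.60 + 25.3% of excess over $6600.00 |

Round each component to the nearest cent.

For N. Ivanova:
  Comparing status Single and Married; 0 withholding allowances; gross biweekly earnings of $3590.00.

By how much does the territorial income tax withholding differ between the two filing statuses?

Territorial Income Tax (Single): taxable = $3590.00
  10.49% × $3590.00 = $376.59
Territorial Income Tax (Married): taxable = $3590.00
  $180.00 + 18.3% × ($3590.00 − $2400.00) = $180.00 + 18.3% × $1190.00 = $397.77
Difference: |$376.59 − $397.77| = $21.18 (higher under Married)

$21.18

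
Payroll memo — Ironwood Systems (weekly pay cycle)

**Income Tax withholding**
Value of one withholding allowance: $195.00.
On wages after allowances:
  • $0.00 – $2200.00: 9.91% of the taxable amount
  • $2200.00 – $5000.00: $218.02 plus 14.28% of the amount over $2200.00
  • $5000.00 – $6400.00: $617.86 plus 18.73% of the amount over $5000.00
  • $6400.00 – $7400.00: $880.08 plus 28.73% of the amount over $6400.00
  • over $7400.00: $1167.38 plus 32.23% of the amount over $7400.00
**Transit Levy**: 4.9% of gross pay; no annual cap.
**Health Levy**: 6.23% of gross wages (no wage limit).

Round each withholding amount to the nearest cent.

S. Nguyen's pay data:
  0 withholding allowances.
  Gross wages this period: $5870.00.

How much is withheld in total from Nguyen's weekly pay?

Income Tax: taxable = $5870.00
  $617.86 + 18.73% × ($5870.00 − $5000.00) = $617.86 + 18.73% × $870.00 = $780.81
Transit Levy: 4.9% × $5870.00 = $287.63
Health Levy: 6.23% × $5870.00 = $365.70
Total: $780.81 + $287.63 + $365.70 = $1434.14

$1434.14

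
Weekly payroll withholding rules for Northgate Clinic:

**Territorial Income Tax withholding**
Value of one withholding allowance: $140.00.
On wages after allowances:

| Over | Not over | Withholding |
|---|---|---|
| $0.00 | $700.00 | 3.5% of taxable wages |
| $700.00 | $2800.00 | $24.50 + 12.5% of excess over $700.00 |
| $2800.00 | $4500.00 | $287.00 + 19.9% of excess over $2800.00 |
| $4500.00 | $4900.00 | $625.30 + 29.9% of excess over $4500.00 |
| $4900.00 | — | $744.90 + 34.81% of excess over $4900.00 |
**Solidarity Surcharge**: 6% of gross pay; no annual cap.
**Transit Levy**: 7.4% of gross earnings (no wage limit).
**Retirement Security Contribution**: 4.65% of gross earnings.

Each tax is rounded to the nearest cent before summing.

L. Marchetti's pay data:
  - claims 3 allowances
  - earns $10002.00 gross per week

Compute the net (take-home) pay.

Territorial Income Tax: taxable = $10002.00 − 3×$140.00 = $9582.00
  $744.90 + 34.81% × ($9582.00 − $4900.00) = $744.90 + 34.81% × $4682.00 = $2374.70
Solidarity Surcharge: 6% × $10002.00 = $600.12
Transit Levy: 7.4% × $10002.00 = $740.15
Retirement Security Contribution: 4.65% × $10002.00 = $465.09
Total withheld: $2374.70 + $600.12 + $740.15 + $465.09 = $4180.06
Net pay: $10002.00 − $4180.06 = $5821.94

$5821.94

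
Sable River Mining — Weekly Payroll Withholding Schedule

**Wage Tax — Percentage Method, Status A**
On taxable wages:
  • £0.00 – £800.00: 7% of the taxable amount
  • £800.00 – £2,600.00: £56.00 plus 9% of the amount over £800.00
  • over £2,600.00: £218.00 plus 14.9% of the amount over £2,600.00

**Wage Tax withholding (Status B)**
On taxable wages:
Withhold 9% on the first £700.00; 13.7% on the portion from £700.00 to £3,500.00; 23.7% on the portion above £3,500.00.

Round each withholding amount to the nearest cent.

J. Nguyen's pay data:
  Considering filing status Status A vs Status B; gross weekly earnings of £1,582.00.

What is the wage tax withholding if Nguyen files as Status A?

£126.38

Wage Tax (Status A): taxable = £1,582.00
  £56.00 + 9% × (£1,582.00 − £800.00) = £56.00 + 9% × £782.00 = £126.38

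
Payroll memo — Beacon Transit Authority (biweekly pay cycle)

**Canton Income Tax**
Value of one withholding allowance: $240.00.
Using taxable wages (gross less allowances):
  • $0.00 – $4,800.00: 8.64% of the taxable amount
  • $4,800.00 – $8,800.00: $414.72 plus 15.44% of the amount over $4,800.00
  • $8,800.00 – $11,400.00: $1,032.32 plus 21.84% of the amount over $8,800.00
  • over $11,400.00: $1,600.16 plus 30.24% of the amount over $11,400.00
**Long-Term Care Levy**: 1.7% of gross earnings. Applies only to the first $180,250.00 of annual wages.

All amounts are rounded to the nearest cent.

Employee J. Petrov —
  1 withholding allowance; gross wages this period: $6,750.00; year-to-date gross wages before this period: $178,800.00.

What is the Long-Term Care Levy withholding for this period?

$24.65

Long-Term Care Levy: cap $180,250.00 − YTD $178,800.00 = $1,450.00 subject; 1.7% × $1,450.00 = $24.65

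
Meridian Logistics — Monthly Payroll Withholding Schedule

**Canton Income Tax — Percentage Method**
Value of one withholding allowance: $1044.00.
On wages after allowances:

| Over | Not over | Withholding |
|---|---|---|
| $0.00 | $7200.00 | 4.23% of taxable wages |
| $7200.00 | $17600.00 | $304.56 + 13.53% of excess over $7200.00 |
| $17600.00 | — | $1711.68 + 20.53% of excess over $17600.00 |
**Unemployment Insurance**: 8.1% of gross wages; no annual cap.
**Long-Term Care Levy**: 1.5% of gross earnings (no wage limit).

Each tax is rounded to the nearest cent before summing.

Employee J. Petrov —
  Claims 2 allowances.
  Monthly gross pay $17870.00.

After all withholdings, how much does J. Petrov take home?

Canton Income Tax: taxable = $17870.00 − 2×$1044.00 = $15782.00
  $304.56 + 13.53% × ($15782.00 − $7200.00) = $304.56 + 13.53% × $8582.00 = $1465.70
Unemployment Insurance: 8.1% × $17870.00 = $1447.47
Long-Term Care Levy: 1.5% × $17870.00 = $268.05
Total withheld: $1465.70 + $1447.47 + $268.05 = $3181.22
Net pay: $17870.00 − $3181.22 = $14688.78

$14688.78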